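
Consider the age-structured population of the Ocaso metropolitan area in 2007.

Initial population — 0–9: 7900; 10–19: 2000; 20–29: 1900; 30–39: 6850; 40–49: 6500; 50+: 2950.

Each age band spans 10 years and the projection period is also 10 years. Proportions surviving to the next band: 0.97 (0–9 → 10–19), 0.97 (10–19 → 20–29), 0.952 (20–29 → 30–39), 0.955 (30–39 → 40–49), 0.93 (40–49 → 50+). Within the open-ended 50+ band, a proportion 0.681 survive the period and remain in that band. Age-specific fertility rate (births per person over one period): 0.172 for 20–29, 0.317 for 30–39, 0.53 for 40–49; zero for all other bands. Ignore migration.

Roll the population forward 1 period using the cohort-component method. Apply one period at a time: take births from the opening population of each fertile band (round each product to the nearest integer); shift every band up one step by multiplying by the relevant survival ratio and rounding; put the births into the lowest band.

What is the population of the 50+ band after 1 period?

8054

Call the groups 1 to 6, youngest first.
After projecting period 1:
Births: 1900 × 0.172 = 327  |  6850 × 0.317 = 2171  |  6500 × 0.53 = 3445 → total 5943
Group 2: 7900 × 0.97 = 7663
Group 3: 2000 × 0.97 = 1940
Group 4: 1900 × 0.952 = 1809
Group 5: 6850 × 0.955 = 6542
Group 6: 6500 × 0.93 + 2950 × 0.681 = 6045 + 2009 = 8054
Giving 5943 / 7663 / 1940 / 1809 / 6542 / 8054.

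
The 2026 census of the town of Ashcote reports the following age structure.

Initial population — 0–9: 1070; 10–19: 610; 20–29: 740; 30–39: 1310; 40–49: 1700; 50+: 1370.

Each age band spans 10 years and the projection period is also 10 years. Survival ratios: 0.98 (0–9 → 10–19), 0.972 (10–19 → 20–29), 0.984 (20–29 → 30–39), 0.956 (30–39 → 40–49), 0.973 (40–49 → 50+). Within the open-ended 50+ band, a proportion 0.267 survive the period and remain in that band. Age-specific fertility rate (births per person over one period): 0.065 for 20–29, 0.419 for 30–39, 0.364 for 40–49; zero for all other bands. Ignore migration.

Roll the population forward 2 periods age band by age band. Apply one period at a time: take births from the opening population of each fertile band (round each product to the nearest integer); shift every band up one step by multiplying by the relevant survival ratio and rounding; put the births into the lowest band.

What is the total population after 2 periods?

Numbering the groups 1..6 from youngest to oldest:
— Period 1 —
Births: 740 × 0.065 = 48 ; 1310 × 0.419 = 549 ; 1700 × 0.364 = 619 → total 1216
Group 2: 1070 × 0.98 = 1049
Group 3: 610 × 0.972 = 593
Group 4: 740 × 0.984 = 728
Group 5: 1310 × 0.956 = 1252
Group 6: 1700 × 0.973 + 1370 × 0.267 = 1654 + 366 = 2020
→ [1216, 1049, 593, 728, 1252, 2020]
— Period 2 —
Births: 593 × 0.065 = 39 ; 728 × 0.419 = 305 ; 1252 × 0.364 = 456 → total 800
Group 2: 1216 × 0.98 = 1192
Group 3: 1049 × 0.972 = 1020
Group 4: 593 × 0.984 = 584
Group 5: 728 × 0.956 = 696
Group 6: 1252 × 0.973 + 2020 × 0.267 = 1218 + 539 = 1757
→ [800, 1192, 1020, 584, 696, 1757]
Total after period 2: 800 + 1192 + 1020 + 584 + 696 + 1757 = 6049

6049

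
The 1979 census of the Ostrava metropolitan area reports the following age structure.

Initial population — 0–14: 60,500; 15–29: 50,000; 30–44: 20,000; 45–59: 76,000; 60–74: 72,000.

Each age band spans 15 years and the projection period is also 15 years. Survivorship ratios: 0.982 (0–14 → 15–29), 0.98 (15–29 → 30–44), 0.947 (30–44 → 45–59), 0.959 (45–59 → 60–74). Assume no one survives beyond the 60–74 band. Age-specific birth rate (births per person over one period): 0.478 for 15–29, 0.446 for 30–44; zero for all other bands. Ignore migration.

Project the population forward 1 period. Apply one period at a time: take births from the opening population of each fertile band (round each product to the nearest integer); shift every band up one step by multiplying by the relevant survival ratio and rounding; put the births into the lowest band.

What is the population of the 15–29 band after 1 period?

59411

(Groups numbered youngest = 1 to oldest = 5.)
— Period 1 —
Births: 50000 * 0.478 = 23900 ; 20000 * 0.446 = 8920 → 32820
Group 2: 60500 * 0.982 = 59411
Group 3: 50000 * 0.98 = 49000
Group 4: 20000 * 0.947 = 18940
Group 5: 76000 * 0.959 = 72884
Population now: 0–14=32820, 15–29=59411, 30–44=49000, 45–59=18940, 60–74=72884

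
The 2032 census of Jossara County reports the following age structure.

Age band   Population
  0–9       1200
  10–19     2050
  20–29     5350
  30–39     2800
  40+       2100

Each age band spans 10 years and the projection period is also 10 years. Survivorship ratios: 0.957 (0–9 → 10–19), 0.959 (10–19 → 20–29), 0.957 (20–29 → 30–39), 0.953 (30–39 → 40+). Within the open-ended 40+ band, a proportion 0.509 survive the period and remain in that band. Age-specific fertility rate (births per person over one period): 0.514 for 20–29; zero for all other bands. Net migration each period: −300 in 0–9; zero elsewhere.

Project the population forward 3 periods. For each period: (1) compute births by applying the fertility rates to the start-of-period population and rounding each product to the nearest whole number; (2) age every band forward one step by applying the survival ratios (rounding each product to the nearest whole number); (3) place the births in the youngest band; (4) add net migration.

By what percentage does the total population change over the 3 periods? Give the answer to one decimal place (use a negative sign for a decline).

-29.7

— Period 1 —
Births: 5350 × 0.514 = 2750
10–19: 1200 × 0.957 = 1148
20–29: 2050 × 0.959 = 1966
30–39: 5350 × 0.957 = 5120
40+: 2800 × 0.953 + 2100 × 0.509 = 2668 + 1069 = 3737
Net migration: 0–9 − 300 → 2450
Giving 2450 / 1148 / 1966 / 5120 / 3737.
— Period 2 —
Births: 1966 × 0.514 = 1011
10–19: 2450 × 0.957 = 2345
20–29: 1148 × 0.959 = 1101
30–39: 1966 × 0.957 = 1881
40+: 5120 × 0.953 + 3737 × 0.509 = 4879 + 1902 = 6781
Net migration: 0–9 − 300 → 711
Giving 711 / 2345 / 1101 / 1881 / 6781.
— Period 3 —
Births: 1101 × 0.514 = 566
10–19: 711 × 0.957 = 680
20–29: 2345 × 0.959 = 2249
30–39: 1101 × 0.957 = 1054
40+: 1881 × 0.953 + 6781 × 0.509 = 1793 + 3452 = 5245
Net migration: 0–9 − 300 → 266
Giving 266 / 680 / 2249 / 1054 / 5245.
Total: 13500 → 9494; change = -4006; percentage change = -29.7%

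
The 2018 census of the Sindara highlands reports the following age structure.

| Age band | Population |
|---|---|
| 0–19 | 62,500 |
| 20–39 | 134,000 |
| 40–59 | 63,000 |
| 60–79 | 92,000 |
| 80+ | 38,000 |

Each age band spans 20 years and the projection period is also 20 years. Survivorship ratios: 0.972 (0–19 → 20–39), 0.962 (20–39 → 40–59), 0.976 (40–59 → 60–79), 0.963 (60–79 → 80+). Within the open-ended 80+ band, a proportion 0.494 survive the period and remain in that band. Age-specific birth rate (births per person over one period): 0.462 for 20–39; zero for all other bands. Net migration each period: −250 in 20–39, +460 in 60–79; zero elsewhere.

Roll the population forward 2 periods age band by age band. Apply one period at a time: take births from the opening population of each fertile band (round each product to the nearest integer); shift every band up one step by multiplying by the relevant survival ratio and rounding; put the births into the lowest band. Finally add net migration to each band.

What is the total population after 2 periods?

Numbering the bands 1..5 from youngest to oldest:
After projecting period 1:
Births: 134000 * 0.462 = 61908
Band 2: 62500 * 0.972 = 60750
Band 3: 134000 * 0.962 = 128908
Band 4: 63000 * 0.976 = 61488
Band 5: 92000 * 0.963 + 38000 * 0.494 = 88596 + 18772 = 107368
Net migration: Band 2 − 250 → 60500; Band 4 + 460 → 61948
Population now: 0–19=61908, 20–39=60500, 40–59=128908, 60–79=61948, 80+=107368
After projecting period 2:
Births: 60500 * 0.462 = 27951
Band 2: 61908 * 0.972 = 60175
Band 3: 60500 * 0.962 = 58201
Band 4: 128908 * 0.976 = 125814
Band 5: 61948 * 0.963 + 107368 * 0.494 = 59656 + 53040 = 112696
Net migration: Band 2 − 250 → 59925; Band 4 + 460 → 126274
Population now: 0–19=27951, 20–39=59925, 40–59=58201, 60–79=126274, 80+=112696
Total after period 2: 27951 + 59925 + 58201 + 126274 + 112696 = 385047

385047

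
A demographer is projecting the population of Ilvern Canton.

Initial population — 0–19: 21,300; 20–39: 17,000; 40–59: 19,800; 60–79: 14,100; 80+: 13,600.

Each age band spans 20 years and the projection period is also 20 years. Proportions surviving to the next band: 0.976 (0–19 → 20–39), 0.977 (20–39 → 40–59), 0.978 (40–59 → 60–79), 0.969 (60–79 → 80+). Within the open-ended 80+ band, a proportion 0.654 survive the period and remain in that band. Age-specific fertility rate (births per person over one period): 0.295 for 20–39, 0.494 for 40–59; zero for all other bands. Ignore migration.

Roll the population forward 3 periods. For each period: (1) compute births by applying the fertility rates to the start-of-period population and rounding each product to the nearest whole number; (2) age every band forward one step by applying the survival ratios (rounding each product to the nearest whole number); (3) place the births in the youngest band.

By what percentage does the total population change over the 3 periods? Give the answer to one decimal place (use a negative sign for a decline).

Period 1:
Births: 17000 * 0.295 = 5015 ; 19800 * 0.494 = 9781 — total 14796
20–39: 21300 * 0.976 = 20789
40–59: 17000 * 0.977 = 16609
60–79: 19800 * 0.978 = 19364
80+: 14100 * 0.969 + 13600 * 0.654 = 13663 + 8894 = 22557
End of period: [14796, 20789, 16609, 19364, 22557]
Period 2:
Births: 20789 * 0.295 = 6133 ; 16609 * 0.494 = 8205 — total 14338
20–39: 14796 * 0.976 = 14441
40–59: 20789 * 0.977 = 20311
60–79: 16609 * 0.978 = 16244
80+: 19364 * 0.969 + 22557 * 0.654 = 18764 + 14752 = 33516
End of period: [14338, 14441, 20311, 16244, 33516]
Period 3:
Births: 14441 * 0.295 = 4260 ; 20311 * 0.494 = 10034 — total 14294
20–39: 14338 * 0.976 = 13994
40–59: 14441 * 0.977 = 14109
60–79: 20311 * 0.978 = 19864
80+: 16244 * 0.969 + 33516 * 0.654 = 15740 + 21919 = 37659
End of period: [14294, 13994, 14109, 19864, 37659]
Total: 85800 → 99920; change = 14120; percentage change = 16.5%

16.5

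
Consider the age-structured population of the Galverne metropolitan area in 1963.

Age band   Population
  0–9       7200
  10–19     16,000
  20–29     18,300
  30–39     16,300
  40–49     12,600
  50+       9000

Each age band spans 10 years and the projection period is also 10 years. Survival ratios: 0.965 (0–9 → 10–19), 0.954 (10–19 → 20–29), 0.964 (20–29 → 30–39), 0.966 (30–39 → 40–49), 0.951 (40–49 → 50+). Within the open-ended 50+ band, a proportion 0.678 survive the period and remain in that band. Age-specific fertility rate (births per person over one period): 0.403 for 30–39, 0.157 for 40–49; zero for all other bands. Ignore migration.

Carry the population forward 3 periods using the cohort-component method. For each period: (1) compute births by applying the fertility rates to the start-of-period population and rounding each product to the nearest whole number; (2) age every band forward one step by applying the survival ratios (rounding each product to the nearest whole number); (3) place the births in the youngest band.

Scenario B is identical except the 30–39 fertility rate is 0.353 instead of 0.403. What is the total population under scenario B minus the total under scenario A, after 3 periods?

After projecting period 1:
Births: 16300 × 0.403 = 6569 ; 12600 × 0.157 = 1978 ⇒ total 8547
10–19: 7200 × 0.965 = 6948
20–29: 16000 × 0.954 = 15264
30–39: 18300 × 0.964 = 17641
40–49: 16300 × 0.966 = 15746
50+: 12600 × 0.951 + 9000 × 0.678 = 11983 + 6102 = 18085
→ [8547, 6948, 15264, 17641, 15746, 18085]
After projecting period 2:
Births: 17641 × 0.403 = 7109 ; 15746 × 0.157 = 2472 ⇒ total 9581
10–19: 8547 × 0.965 = 8248
20–29: 6948 × 0.954 = 6628
30–39: 15264 × 0.964 = 14714
40–49: 17641 × 0.966 = 17041
50+: 15746 × 0.951 + 18085 × 0.678 = 14974 + 12262 = 27236
→ [9581, 8248, 6628, 14714, 17041, 27236]
After projecting period 3:
Births: 14714 × 0.403 = 5930 ; 17041 × 0.157 = 2675 ⇒ total 8605
10–19: 9581 × 0.965 = 9246
20–29: 8248 × 0.954 = 7869
30–39: 6628 × 0.964 = 6389
40–49: 14714 × 0.966 = 14214
50+: 17041 × 0.951 + 27236 × 0.678 = 16206 + 18466 = 34672
→ [8605, 9246, 7869, 6389, 14214, 34672]
Scenario A total after 3 periods: 80995
Scenario B projection —
After projecting period 1:
Births: 16300 × 0.353 = 5754 ; 12600 × 0.157 = 1978 ⇒ total 7732
10–19: 7200 × 0.965 = 6948
20–29: 16000 × 0.954 = 15264
30–39: 18300 × 0.964 = 17641
40–49: 16300 × 0.966 = 15746
50+: 12600 × 0.951 + 9000 × 0.678 = 11983 + 6102 = 18085
→ [7732, 6948, 15264, 17641, 15746, 18085]
After projecting period 2:
Births: 17641 × 0.353 = 6227 ; 15746 × 0.157 = 2472 ⇒ total 8699
10–19: 7732 × 0.965 = 7461
20–29: 6948 × 0.954 = 6628
30–39: 15264 × 0.964 = 14714
40–49: 17641 × 0.966 = 17041
50+: 15746 × 0.951 + 18085 × 0.678 = 14974 + 12262 = 27236
→ [8699, 7461, 6628, 14714, 17041, 27236]
After projecting period 3:
Births: 14714 × 0.353 = 5194 ; 17041 × 0.157 = 2675 ⇒ total 7869
10–19: 8699 × 0.965 = 8395
20–29: 7461 × 0.954 = 7118
30–39: 6628 × 0.964 = 6389
40–49: 14714 × 0.966 = 14214
50+: 17041 × 0.951 + 27236 × 0.678 = 16206 + 18466 = 34672
→ [7869, 8395, 7118, 6389, 14214, 34672]
Scenario B total after 3 periods: 78657
Difference B − A = 78657 − 80995 = -2338

-2338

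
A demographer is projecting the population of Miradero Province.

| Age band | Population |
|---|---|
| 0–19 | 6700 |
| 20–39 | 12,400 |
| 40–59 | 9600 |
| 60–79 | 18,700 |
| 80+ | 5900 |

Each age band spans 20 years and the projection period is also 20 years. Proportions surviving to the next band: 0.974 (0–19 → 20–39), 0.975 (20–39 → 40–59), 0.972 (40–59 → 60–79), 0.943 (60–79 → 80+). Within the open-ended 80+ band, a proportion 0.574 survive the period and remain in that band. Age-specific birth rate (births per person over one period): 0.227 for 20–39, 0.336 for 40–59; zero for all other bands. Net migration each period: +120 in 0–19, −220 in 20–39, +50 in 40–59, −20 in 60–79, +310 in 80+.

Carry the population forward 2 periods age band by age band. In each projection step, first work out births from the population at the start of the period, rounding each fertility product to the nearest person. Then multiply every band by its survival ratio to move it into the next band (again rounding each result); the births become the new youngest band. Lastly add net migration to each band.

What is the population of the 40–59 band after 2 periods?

6198

Call the groups 1 to 5, youngest first.
After projecting period 1:
Births: 12400 × 0.227 = 2815, 9600 × 0.336 = 3226 — total 6041
Group 2: 6700 × 0.974 = 6526
Group 3: 12400 × 0.975 = 12090
Group 4: 9600 × 0.972 = 9331
Group 5: 18700 × 0.943 + 5900 × 0.574 = 17634 + 3387 = 21021
Net migration: Group 1 + 120 → 6161; Group 2 − 220 → 6306; Group 3 + 50 → 12140; Group 4 − 20 → 9311; Group 5 + 310 → 21331
→ [6161, 6306, 12140, 9311, 21331]
After projecting period 2:
Births: 6306 × 0.227 = 1431, 12140 × 0.336 = 4079 — total 5510
Group 2: 6161 × 0.974 = 6001
Group 3: 6306 × 0.975 = 6148
Group 4: 12140 × 0.972 = 11800
Group 5: 9311 × 0.943 + 21331 × 0.574 = 8780 + 12244 = 21024
Net migration: Group 1 + 120 → 5630; Group 2 − 220 → 5781; Group 3 + 50 → 6198; Group 4 − 20 → 11780; Group 5 + 310 → 21334
→ [5630, 5781, 6198, 11780, 21334]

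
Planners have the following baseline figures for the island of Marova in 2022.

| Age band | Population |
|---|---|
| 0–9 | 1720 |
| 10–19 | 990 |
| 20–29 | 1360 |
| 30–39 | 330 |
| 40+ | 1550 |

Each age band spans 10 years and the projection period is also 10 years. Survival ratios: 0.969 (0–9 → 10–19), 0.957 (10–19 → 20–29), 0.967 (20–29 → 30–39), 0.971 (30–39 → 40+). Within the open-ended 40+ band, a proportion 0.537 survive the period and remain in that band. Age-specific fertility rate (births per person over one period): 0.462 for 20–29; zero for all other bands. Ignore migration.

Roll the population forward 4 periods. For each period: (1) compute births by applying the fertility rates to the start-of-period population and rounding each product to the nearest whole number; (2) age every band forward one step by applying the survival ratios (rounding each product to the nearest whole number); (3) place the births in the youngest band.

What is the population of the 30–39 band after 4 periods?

(Groups numbered youngest = 1 to oldest = 5.)
Period 1.
Births: 1360 × 0.462 = 628
Group 2: 1720 × 0.969 = 1667
Group 3: 990 × 0.957 = 947
Group 4: 1360 × 0.967 = 1315
Group 5: 330 × 0.971 + 1550 × 0.537 = 320 + 832 = 1152
Giving 628 / 1667 / 947 / 1315 / 1152.
Period 2.
Births: 947 × 0.462 = 438
Group 2: 628 × 0.969 = 609
Group 3: 1667 × 0.957 = 1595
Group 4: 947 × 0.967 = 916
Group 5: 1315 × 0.971 + 1152 × 0.537 = 1277 + 619 = 1896
Giving 438 / 609 / 1595 / 916 / 1896.
Period 3.
Births: 1595 × 0.462 = 737
Group 2: 438 × 0.969 = 424
Group 3: 609 × 0.957 = 583
Group 4: 1595 × 0.967 = 1542
Group 5: 916 × 0.971 + 1896 × 0.537 = 889 + 1018 = 1907
Giving 737 / 424 / 583 / 1542 / 1907.
Period 4.
Births: 583 × 0.462 = 269
Group 2: 737 × 0.969 = 714
Group 3: 424 × 0.957 = 406
Group 4: 583 × 0.967 = 564
Group 5: 1542 × 0.971 + 1907 × 0.537 = 1497 + 1024 = 2521
Giving 269 / 714 / 406 / 564 / 2521.

564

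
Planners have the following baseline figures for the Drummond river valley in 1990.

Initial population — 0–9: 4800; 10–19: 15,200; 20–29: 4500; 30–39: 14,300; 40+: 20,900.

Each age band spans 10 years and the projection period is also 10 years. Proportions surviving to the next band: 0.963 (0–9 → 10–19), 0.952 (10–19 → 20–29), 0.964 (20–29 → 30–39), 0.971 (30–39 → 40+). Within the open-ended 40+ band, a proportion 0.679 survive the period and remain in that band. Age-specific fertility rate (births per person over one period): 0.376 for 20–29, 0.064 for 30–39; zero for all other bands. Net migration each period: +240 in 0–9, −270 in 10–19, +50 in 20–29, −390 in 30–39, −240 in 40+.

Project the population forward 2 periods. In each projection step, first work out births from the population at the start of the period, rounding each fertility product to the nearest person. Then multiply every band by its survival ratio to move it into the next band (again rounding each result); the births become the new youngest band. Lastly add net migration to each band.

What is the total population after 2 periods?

48720

Let band 1 be 0–9 through band 5 = 40+.
Period 1:
Births: 4500 × 0.376 = 1692 ; 14300 × 0.064 = 915 → 2607
Band 2: 4800 × 0.963 = 4622
Band 3: 15200 × 0.952 = 14470
Band 4: 4500 × 0.964 = 4338
Band 5: 14300 × 0.971 + 20900 × 0.679 = 13885 + 14191 = 28076
Net migration: Band 1 + 240 → 2847; Band 2 − 270 → 4352; Band 3 + 50 → 14520; Band 4 − 390 → 3948; Band 5 − 240 → 27836
End of period: [2847, 4352, 14520, 3948, 27836]
Period 2:
Births: 14520 × 0.376 = 5460 ; 3948 × 0.064 = 253 → 5713
Band 2: 2847 × 0.963 = 2742
Band 3: 4352 × 0.952 = 4143
Band 4: 14520 × 0.964 = 13997
Band 5: 3948 × 0.971 + 27836 × 0.679 = 3834 + 18901 = 22735
Net migration: Band 1 + 240 → 5953; Band 2 − 270 → 2472; Band 3 + 50 → 4193; Band 4 − 390 → 13607; Band 5 − 240 → 22495
End of period: [5953, 2472, 4193, 13607, 22495]
Total after period 2: 5953 + 2472 + 4193 + 13607 + 22495 = 48720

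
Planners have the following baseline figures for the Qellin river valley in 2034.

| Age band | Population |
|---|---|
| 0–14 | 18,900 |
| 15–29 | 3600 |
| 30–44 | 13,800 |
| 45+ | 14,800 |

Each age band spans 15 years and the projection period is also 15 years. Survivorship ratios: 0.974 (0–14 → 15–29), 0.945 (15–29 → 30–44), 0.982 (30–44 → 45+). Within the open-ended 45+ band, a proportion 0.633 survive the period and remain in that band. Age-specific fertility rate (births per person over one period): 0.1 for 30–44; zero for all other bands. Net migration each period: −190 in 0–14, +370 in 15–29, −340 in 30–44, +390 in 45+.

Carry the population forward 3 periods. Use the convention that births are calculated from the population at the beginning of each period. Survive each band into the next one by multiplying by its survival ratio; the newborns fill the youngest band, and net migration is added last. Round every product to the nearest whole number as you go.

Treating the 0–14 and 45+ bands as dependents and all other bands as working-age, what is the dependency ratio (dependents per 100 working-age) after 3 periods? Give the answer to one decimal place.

1922.2

Let band 1 be 0–14 through band 4 = 45+.
Period 1:
Births: 13800 * 0.1 = 1380
Band 2: 18900 * 0.974 = 18409
Band 3: 3600 * 0.945 = 3402
Band 4: 13800 * 0.982 + 14800 * 0.633 = 13552 + 9368 = 22920
Net migration: Band 1 − 190 → 1190; Band 2 + 370 → 18779; Band 3 − 340 → 3062; Band 4 + 390 → 23310
Giving 1190 / 18779 / 3062 / 23310.
Period 2:
Births: 3062 * 0.1 = 306
Band 2: 1190 * 0.974 = 1159
Band 3: 18779 * 0.945 = 17746
Band 4: 3062 * 0.982 + 23310 * 0.633 = 3007 + 14755 = 17762
Net migration: Band 1 − 190 → 116; Band 2 + 370 → 1529; Band 3 − 340 → 17406; Band 4 + 390 → 18152
Giving 116 / 1529 / 17406 / 18152.
Period 3:
Births: 17406 * 0.1 = 1741
Band 2: 116 * 0.974 = 113
Band 3: 1529 * 0.945 = 1445
Band 4: 17406 * 0.982 + 18152 * 0.633 = 17093 + 11490 = 28583
Net migration: Band 1 − 190 → 1551; Band 2 + 370 → 483; Band 3 − 340 → 1105; Band 4 + 390 → 28973
Giving 1551 / 483 / 1105 / 28973.
Dependents (band 0–14 + band 45+) = 1551 + 28973 = 30524; working-age = 1588; ratio = 30524/1588 × 100 = 1922.2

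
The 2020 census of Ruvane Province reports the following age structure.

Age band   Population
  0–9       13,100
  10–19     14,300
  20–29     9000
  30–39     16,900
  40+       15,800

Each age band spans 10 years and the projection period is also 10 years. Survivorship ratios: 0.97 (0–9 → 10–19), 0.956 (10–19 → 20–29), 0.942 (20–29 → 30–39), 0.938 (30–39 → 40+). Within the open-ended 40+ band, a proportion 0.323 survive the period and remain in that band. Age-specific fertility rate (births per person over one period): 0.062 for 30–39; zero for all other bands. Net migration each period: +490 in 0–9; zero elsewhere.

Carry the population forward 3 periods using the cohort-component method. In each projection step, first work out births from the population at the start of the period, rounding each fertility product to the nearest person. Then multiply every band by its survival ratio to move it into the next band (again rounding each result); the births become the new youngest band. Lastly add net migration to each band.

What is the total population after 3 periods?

31978

Let group 1 be 0–9 through group 5 = 40+.
Period 1.
Births: 16900 × 0.062 = 1048
Group 2: 13100 × 0.97 = 12707
Group 3: 14300 × 0.956 = 13671
Group 4: 9000 × 0.942 = 8478
Group 5: 16900 × 0.938 + 15800 × 0.323 = 15852 + 5103 = 20955
Net migration: Group 1 + 490 → 1538
→ [1538, 12707, 13671, 8478, 20955]
Period 2.
Births: 8478 × 0.062 = 526
Group 2: 1538 × 0.97 = 1492
Group 3: 12707 × 0.956 = 12148
Group 4: 13671 × 0.942 = 12878
Group 5: 8478 × 0.938 + 20955 × 0.323 = 7952 + 6768 = 14720
Net migration: Group 1 + 490 → 1016
→ [1016, 1492, 12148, 12878, 14720]
Period 3.
Births: 12878 × 0.062 = 798
Group 2: 1016 × 0.97 = 986
Group 3: 1492 × 0.956 = 1426
Group 4: 12148 × 0.942 = 11443
Group 5: 12878 × 0.938 + 14720 × 0.323 = 12080 + 4755 = 16835
Net migration: Group 1 + 490 → 1288
→ [1288, 986, 1426, 11443, 16835]
Total after period 3: 1288 + 986 + 1426 + 11443 + 16835 = 31978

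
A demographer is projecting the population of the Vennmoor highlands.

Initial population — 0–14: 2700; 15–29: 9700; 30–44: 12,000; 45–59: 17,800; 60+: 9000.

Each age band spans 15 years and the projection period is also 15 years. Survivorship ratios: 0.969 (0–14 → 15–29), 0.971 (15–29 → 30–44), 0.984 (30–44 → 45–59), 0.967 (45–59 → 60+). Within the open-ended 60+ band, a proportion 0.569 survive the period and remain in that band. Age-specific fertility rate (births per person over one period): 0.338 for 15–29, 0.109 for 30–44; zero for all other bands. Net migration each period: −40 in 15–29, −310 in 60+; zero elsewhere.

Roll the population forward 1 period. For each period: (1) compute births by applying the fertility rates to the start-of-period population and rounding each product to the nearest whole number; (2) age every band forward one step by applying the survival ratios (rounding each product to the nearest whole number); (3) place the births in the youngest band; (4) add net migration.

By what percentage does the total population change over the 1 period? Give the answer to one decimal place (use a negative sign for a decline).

— Period 1 —
Births: 9700 × 0.338 = 3279  |  12000 × 0.109 = 1308 ⇒ total 4587
15–29: 2700 × 0.969 = 2616
30–44: 9700 × 0.971 = 9419
45–59: 12000 × 0.984 = 11808
60+: 17800 × 0.967 + 9000 × 0.569 = 17213 + 5121 = 22334
Net migration: 15–29 − 40 → 2576; 60+ − 310 → 22024
End of period: [4587, 2576, 9419, 11808, 22024]
Total: 51200 → 50414; change = -786; percentage change = -1.5%

-1.5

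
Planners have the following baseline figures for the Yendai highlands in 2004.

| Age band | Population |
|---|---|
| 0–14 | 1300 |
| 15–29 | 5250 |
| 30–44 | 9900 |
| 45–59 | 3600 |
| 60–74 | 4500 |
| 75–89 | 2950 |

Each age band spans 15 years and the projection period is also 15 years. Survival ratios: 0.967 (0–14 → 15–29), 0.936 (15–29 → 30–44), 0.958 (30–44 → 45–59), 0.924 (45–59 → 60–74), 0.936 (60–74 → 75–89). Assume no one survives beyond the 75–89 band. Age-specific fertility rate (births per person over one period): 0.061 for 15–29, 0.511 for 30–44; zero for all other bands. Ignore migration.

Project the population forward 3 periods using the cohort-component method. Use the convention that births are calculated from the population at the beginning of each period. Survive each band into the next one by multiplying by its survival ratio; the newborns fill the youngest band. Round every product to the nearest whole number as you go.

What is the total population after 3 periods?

21969

After projecting period 1:
Births: 5250 * 0.061 = 320 ; 9900 * 0.511 = 5059 → 5379
15–29: 1300 * 0.967 = 1257
30–44: 5250 * 0.936 = 4914
45–59: 9900 * 0.958 = 9484
60–74: 3600 * 0.924 = 3326
75–89: 4500 * 0.936 = 4212
Population now: 0–14=5379, 15–29=1257, 30–44=4914, 45–59=9484, 60–74=3326, 75–89=4212
After projecting period 2:
Births: 1257 * 0.061 = 77 ; 4914 * 0.511 = 2511 → 2588
15–29: 5379 * 0.967 = 5201
30–44: 1257 * 0.936 = 1177
45–59: 4914 * 0.958 = 4708
60–74: 9484 * 0.924 = 8763
75–89: 3326 * 0.936 = 3113
Population now: 0–14=2588, 15–29=5201, 30–44=1177, 45–59=4708, 60–74=8763, 75–89=3113
After projecting period 3:
Births: 5201 * 0.061 = 317 ; 1177 * 0.511 = 601 → 918
15–29: 2588 * 0.967 = 2503
30–44: 5201 * 0.936 = 4868
45–59: 1177 * 0.958 = 1128
60–74: 4708 * 0.924 = 4350
75–89: 8763 * 0.936 = 8202
Population now: 0–14=918, 15–29=2503, 30–44=4868, 45–59=1128, 60–74=4350, 75–89=8202
Total after period 3: 918 + 2503 + 4868 + 1128 + 4350 + 8202 = 21969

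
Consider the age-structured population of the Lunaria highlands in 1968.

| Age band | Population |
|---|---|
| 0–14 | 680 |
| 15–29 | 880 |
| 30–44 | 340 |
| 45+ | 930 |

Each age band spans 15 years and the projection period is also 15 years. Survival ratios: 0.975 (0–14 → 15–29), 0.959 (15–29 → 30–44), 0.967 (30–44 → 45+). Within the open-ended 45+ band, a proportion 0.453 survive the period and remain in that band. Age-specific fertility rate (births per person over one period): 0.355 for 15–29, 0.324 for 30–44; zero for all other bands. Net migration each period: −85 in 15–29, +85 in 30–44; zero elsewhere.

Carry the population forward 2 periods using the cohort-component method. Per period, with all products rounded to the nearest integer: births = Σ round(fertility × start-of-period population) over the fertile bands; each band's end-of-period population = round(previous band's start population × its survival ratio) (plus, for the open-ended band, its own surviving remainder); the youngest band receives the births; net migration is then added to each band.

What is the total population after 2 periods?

2709

Let group 1 be 0–14 through group 4 = 45+.
Period 1.
Births: 880 * 0.355 = 312 ; 340 * 0.324 = 110 — total 422
Group 2: 680 * 0.975 = 663
Group 3: 880 * 0.959 = 844
Group 4: 340 * 0.967 + 930 * 0.453 = 329 + 421 = 750
Net migration: Group 2 − 85 → 578; Group 3 + 85 → 929
Giving 422 / 578 / 929 / 750.
Period 2.
Births: 578 * 0.355 = 205 ; 929 * 0.324 = 301 — total 506
Group 2: 422 * 0.975 = 411
Group 3: 578 * 0.959 = 554
Group 4: 929 * 0.967 + 750 * 0.453 = 898 + 340 = 1238
Net migration: Group 2 − 85 → 326; Group 3 + 85 → 639
Giving 506 / 326 / 639 / 1238.
Total after period 2: 506 + 326 + 639 + 1238 = 2709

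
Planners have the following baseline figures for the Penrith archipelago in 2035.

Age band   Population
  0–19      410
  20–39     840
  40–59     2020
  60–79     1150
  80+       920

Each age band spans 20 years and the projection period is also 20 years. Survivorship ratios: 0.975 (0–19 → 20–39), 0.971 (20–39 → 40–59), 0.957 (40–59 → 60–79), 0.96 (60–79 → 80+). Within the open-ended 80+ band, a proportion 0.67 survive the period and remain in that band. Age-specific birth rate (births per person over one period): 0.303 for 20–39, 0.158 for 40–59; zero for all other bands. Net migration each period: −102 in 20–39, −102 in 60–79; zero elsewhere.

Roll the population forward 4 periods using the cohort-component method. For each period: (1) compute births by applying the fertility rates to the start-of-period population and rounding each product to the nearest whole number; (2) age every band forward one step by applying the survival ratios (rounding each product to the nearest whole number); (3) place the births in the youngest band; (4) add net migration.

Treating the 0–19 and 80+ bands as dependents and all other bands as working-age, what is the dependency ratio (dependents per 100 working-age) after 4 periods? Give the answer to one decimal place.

394.3

[period 1]
Births: 840 × 0.303 = 255  |  2020 × 0.158 = 319 → 574
20–39: 410 × 0.975 = 400
40–59: 840 × 0.971 = 816
60–79: 2020 × 0.957 = 1933
80+: 1150 × 0.96 + 920 × 0.67 = 1104 + 616 = 1720
Net migration: 20–39 − 102 → 298; 60–79 − 102 → 1831
→ [574, 298, 816, 1831, 1720]
[period 2]
Births: 298 × 0.303 = 90  |  816 × 0.158 = 129 → 219
20–39: 574 × 0.975 = 560
40–59: 298 × 0.971 = 289
60–79: 816 × 0.957 = 781
80+: 1831 × 0.96 + 1720 × 0.67 = 1758 + 1152 = 2910
Net migration: 20–39 − 102 → 458; 60–79 − 102 → 679
→ [219, 458, 289, 679, 2910]
[period 3]
Births: 458 × 0.303 = 139  |  289 × 0.158 = 46 → 185
20–39: 219 × 0.975 = 214
40–59: 458 × 0.971 = 445
60–79: 289 × 0.957 = 277
80+: 679 × 0.96 + 2910 × 0.67 = 652 + 1950 = 2602
Net migration: 20–39 − 102 → 112; 60–79 − 102 → 175
→ [185, 112, 445, 175, 2602]
[period 4]
Births: 112 × 0.303 = 34  |  445 × 0.158 = 70 → 104
20–39: 185 × 0.975 = 180
40–59: 112 × 0.971 = 109
60–79: 445 × 0.957 = 426
80+: 175 × 0.96 + 2602 × 0.67 = 168 + 1743 = 1911
Net migration: 20–39 − 102 → 78; 60–79 − 102 → 324
→ [104, 78, 109, 324, 1911]
Dependents (band 0–19 + band 80+) = 104 + 1911 = 2015; working-age = 511; ratio = 2015/511 × 100 = 394.3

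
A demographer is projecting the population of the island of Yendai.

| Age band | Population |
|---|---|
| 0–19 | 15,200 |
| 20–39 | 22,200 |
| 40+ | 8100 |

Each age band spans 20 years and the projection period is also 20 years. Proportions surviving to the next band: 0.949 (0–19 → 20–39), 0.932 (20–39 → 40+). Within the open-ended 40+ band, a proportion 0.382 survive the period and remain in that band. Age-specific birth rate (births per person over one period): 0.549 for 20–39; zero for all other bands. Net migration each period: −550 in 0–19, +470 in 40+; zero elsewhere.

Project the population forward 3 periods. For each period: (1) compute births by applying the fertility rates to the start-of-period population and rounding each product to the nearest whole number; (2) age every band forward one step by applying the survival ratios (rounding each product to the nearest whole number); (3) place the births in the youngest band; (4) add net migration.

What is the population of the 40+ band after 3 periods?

Period 1.
Births: 22200 × 0.549 = 12188
20–39: 15200 × 0.949 = 14425
40+: 22200 × 0.932 + 8100 × 0.382 = 20690 + 3094 = 23784
Net migration: 0–19 − 550 → 11638; 40+ + 470 → 24254
→ [11638, 14425, 24254]
Period 2.
Births: 14425 × 0.549 = 7919
20–39: 11638 × 0.949 = 11044
40+: 14425 × 0.932 + 24254 × 0.382 = 13444 + 9265 = 22709
Net migration: 0–19 − 550 → 7369; 40+ + 470 → 23179
→ [7369, 11044, 23179]
Period 3.
Births: 11044 × 0.549 = 6063
20–39: 7369 × 0.949 = 6993
40+: 11044 × 0.932 + 23179 × 0.382 = 10293 + 8854 = 19147
Net migration: 0–19 − 550 → 5513; 40+ + 470 → 19617
→ [5513, 6993, 19617]

19617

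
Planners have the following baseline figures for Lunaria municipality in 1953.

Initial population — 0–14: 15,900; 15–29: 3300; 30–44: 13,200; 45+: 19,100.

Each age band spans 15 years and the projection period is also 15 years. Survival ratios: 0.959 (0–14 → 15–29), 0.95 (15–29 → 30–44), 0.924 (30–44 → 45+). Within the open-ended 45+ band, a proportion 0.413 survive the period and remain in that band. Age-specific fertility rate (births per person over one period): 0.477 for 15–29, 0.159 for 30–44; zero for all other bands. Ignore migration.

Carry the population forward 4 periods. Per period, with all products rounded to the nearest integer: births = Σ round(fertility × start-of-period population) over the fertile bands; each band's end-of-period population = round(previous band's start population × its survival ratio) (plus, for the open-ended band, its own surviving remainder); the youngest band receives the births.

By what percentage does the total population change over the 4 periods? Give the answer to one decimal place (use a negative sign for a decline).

Period 1:
Births: 3300 × 0.477 = 1574, 13200 × 0.159 = 2099 → total 3673
15–29: 15900 × 0.959 = 15248
30–44: 3300 × 0.95 = 3135
45+: 13200 × 0.924 + 19100 × 0.413 = 12197 + 7888 = 20085
→ [3673, 15248, 3135, 20085]
Period 2:
Births: 15248 × 0.477 = 7273, 3135 × 0.159 = 498 → total 7771
15–29: 3673 × 0.959 = 3522
30–44: 15248 × 0.95 = 14486
45+: 3135 × 0.924 + 20085 × 0.413 = 2897 + 8295 = 11192
→ [7771, 3522, 14486, 11192]
Period 3:
Births: 3522 × 0.477 = 1680, 14486 × 0.159 = 2303 → total 3983
15–29: 7771 × 0.959 = 7452
30–44: 3522 × 0.95 = 3346
45+: 14486 × 0.924 + 11192 × 0.413 = 13385 + 4622 = 18007
→ [3983, 7452, 3346, 18007]
Period 4:
Births: 7452 × 0.477 = 3555, 3346 × 0.159 = 532 → total 4087
15–29: 3983 × 0.959 = 3820
30–44: 7452 × 0.95 = 7079
45+: 3346 × 0.924 + 18007 × 0.413 = 3092 + 7437 = 10529
→ [4087, 3820, 7079, 10529]
Total: 51500 → 25515; change = -25985; percentage change = -50.5%

-50.5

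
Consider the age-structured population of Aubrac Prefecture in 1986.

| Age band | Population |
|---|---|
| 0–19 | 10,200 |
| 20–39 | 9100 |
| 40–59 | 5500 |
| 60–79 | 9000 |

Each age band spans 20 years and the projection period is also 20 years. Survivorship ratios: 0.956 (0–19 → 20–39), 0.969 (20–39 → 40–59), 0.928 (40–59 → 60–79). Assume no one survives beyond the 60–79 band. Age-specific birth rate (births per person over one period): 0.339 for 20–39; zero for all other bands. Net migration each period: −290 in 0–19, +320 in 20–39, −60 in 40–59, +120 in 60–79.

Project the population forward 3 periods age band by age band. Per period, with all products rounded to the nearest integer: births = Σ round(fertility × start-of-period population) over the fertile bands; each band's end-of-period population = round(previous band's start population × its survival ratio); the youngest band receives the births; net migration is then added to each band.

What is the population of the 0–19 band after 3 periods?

Numbering the groups 1..4 from youngest to oldest:
[period 1]
Births: 9100 × 0.339 = 3085
Group 2: 10200 × 0.956 = 9751
Group 3: 9100 × 0.969 = 8818
Group 4: 5500 × 0.928 = 5104
Net migration: Group 1 − 290 → 2795; Group 2 + 320 → 10071; Group 3 − 60 → 8758; Group 4 + 120 → 5224
Population now: 0–19=2795, 20–39=10071, 40–59=8758, 60–79=5224
[period 2]
Births: 10071 × 0.339 = 3414
Group 2: 2795 × 0.956 = 2672
Group 3: 10071 × 0.969 = 9759
Group 4: 8758 × 0.928 = 8127
Net migration: Group 1 − 290 → 3124; Group 2 + 320 → 2992; Group 3 − 60 → 9699; Group 4 + 120 → 8247
Population now: 0–19=3124, 20–39=2992, 40–59=9699, 60–79=8247
[period 3]
Births: 2992 × 0.339 = 1014
Group 2: 3124 × 0.956 = 2987
Group 3: 2992 × 0.969 = 2899
Group 4: 9699 × 0.928 = 9001
Net migration: Group 1 − 290 → 724; Group 2 + 320 → 3307; Group 3 − 60 → 2839; Group 4 + 120 → 9121
Population now: 0–19=724, 20–39=3307, 40–59=2839, 60–79=9121

724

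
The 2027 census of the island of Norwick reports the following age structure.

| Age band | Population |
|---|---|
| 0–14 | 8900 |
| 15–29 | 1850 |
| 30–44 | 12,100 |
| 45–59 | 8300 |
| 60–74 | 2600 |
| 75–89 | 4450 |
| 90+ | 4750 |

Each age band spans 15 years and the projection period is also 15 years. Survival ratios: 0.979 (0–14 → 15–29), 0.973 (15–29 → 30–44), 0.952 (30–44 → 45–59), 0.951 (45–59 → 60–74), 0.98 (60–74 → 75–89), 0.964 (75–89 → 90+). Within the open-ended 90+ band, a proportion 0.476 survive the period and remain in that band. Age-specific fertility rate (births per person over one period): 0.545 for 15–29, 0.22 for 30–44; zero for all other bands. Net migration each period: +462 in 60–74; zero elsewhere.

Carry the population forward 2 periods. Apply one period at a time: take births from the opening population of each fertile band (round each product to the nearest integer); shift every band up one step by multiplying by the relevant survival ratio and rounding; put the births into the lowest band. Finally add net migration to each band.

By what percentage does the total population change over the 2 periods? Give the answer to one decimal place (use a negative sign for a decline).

2.7

Period 1.
Births: 1850 × 0.545 = 1008  |  12100 × 0.22 = 2662 → total 3670
15–29: 8900 × 0.979 = 8713
30–44: 1850 × 0.973 = 1800
45–59: 12100 × 0.952 = 11519
60–74: 8300 × 0.951 = 7893
75–89: 2600 × 0.98 = 2548
90+: 4450 × 0.964 + 4750 × 0.476 = 4290 + 2261 = 6551
Net migration: 60–74 + 462 → 8355
Giving 3670 / 8713 / 1800 / 11519 / 8355 / 2548 / 6551.
Period 2.
Births: 8713 × 0.545 = 4749  |  1800 × 0.22 = 396 → total 5145
15–29: 3670 × 0.979 = 3593
30–44: 8713 × 0.973 = 8478
45–59: 1800 × 0.952 = 1714
60–74: 11519 × 0.951 = 10955
75–89: 8355 × 0.98 = 8188
90+: 2548 × 0.964 + 6551 × 0.476 = 2456 + 3118 = 5574
Net migration: 60–74 + 462 → 11417
Giving 5145 / 3593 / 8478 / 1714 / 11417 / 8188 / 5574.
Total: 42950 → 44109; change = 1159; percentage change = 2.7%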